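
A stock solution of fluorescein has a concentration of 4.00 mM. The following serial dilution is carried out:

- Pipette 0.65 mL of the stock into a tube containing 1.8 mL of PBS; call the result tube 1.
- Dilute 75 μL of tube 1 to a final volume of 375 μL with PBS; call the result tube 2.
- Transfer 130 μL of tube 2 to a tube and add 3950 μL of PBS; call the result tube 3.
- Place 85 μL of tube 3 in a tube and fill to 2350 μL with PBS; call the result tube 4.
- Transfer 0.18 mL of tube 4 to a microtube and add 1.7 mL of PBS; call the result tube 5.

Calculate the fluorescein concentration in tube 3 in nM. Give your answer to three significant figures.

Step 1: 0.65 mL + 1.8 mL = 2.45 mL total → factor 2.45/0.65 = 3.7692
Step 2: 75 μL brought to 375 μL → factor 375/75 = 5
Step 3: 130 μL + 3950 μL = 4080 μL total → factor 4080/130 = 31.385
Dilution factor through tube 3 = 3.7692 × 5 × 31.385 = 591.48
[tube 3] = 4.00 mM / 591.48 = 0.006763 mM = 6.76 × 10^3 nM

6.76 × 10^3 nM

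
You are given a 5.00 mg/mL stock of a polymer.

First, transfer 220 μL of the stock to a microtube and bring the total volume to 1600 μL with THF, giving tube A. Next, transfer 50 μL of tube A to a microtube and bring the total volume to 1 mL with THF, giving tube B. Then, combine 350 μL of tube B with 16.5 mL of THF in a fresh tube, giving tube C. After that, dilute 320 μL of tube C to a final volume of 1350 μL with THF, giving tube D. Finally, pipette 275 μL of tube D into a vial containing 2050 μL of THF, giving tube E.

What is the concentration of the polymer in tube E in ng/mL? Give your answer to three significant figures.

Step 1: 220 μL brought to 1600 μL → factor 1600/220 = 7.2727
Step 2: 50 μL brought to 1 mL → factor 1000/50 = 20
Step 3: 350 μL + 16.5 mL = 16850 μL total → factor 16850/350 = 48.143
Step 4: 320 μL brought to 1350 μL → factor 1350/320 = 4.2188
Step 5: 275 μL + 2050 μL = 2325 μL total → factor 2325/275 = 8.4545
Overall dilution factor = 7.2727 × 20 × 48.143 × 4.2188 × 8.4545 = 2.4977 × 10^5
Final = 5.00 mg/mL / 2.4977 × 10^5 = 2.002 × 10^-5 mg/mL = 20.0 ng/mL

20.0 ng/mL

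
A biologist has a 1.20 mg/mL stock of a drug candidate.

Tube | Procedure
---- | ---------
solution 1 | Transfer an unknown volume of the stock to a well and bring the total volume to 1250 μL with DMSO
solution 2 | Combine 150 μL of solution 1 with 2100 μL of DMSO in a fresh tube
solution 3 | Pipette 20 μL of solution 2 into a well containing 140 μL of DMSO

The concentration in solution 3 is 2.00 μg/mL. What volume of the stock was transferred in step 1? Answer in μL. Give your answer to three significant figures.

Step 1: v brought to 1250 μL → factor = 1250 μL/v
Step 2: 150 μL + 2100 μL = 2250 μL total → factor 2250/150 = 15
Step 3: 20 μL + 140 μL = 160 μL total → factor 160/20 = 8
Product of known-step factors = 120
Overall factor = 1.20 mg/mL / (2.00 μg/mL) = 600
Step-1 factor = 600 / 120 = 5
v = 1250 μL / 5 = 250 μL

250 μL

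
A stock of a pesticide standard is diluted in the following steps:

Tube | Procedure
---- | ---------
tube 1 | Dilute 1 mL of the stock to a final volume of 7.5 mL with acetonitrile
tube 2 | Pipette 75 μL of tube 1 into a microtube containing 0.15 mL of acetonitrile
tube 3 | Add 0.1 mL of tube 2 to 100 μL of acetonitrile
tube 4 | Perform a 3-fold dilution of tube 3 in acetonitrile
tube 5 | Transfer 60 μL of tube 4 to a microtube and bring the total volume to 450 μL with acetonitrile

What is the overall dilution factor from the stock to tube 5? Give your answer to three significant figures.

1.01 × 10^3

Step 1: 1 mL brought to 7.5 mL → factor 7.5/1 = 7.5
Step 2: 75 μL + 0.15 mL = 225 μL total → factor 225/75 = 3
Step 3: 0.1 mL + 100 μL = 0.2 mL total → factor 0.2/0.1 = 2
Step 4: 3-fold → factor 3
Step 5: 60 μL brought to 450 μL → factor 450/60 = 7.5
Overall dilution factor = 7.5 × 3 × 2 × 3 × 7.5 = 1012.5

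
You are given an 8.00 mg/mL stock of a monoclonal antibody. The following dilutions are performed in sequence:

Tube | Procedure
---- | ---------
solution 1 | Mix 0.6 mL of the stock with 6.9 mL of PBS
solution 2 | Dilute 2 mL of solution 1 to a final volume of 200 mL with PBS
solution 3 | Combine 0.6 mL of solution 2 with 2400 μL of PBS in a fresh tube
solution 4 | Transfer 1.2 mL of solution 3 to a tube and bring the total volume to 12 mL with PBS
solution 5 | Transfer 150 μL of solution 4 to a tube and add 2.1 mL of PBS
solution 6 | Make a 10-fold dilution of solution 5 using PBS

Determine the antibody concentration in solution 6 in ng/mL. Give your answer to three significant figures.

Step 1: 0.6 mL + 6.9 mL = 7.5 mL total → factor 7.5/0.6 = 12.5
Step 2: 2 mL brought to 200 mL → factor 200/2 = 100
Step 3: 0.6 mL + 2400 μL = 3 mL total → factor 3/0.6 = 5
Step 4: 1.2 mL brought to 12 mL → factor 12/1.2 = 10
Step 5: 150 μL + 2.1 mL = 2250 μL total → factor 2250/150 = 15
Step 6: 10-fold → factor 10
Overall dilution factor = 12.5 × 100 × 5 × 10 × 15 × 10 = 9.375 × 10^6
Final = 8.00 mg/mL / 9.375 × 10^6 = 8.533 × 10^-7 mg/mL = 0.853 ng/mL

0.853 ng/mL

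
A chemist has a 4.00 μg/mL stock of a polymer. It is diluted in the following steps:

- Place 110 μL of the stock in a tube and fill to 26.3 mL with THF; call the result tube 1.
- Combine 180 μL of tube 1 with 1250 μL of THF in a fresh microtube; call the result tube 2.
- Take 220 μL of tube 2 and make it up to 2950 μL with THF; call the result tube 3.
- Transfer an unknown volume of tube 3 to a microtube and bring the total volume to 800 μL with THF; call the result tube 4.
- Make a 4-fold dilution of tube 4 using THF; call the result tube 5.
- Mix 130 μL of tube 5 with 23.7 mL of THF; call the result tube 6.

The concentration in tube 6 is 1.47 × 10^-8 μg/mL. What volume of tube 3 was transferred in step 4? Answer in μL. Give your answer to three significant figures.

54.9 μL

Step 1: 110 μL brought to 26.3 mL → factor 26300/110 = 239.09
Step 2: 180 μL + 1250 μL = 1430 μL total → factor 1430/180 = 7.9444
Step 3: 220 μL brought to 2950 μL → factor 2950/220 = 13.409
Step 4: v brought to 800 μL → factor = 800 μL/v
Step 5: 4-fold → factor 4
Step 6: 130 μL + 23.7 mL = 23830 μL total → factor 23830/130 = 183.31
Product of known-step factors = 1.8675 × 10^7
Overall factor = 4.00 μg/mL / (1.47 × 10^-8 μg/mL) = 2.7211 × 10^8
Step-4 factor = 2.7211 × 10^8 / 1.8675 × 10^7 = 14.571
v = 800 μL / 14.571 = 54.9 μL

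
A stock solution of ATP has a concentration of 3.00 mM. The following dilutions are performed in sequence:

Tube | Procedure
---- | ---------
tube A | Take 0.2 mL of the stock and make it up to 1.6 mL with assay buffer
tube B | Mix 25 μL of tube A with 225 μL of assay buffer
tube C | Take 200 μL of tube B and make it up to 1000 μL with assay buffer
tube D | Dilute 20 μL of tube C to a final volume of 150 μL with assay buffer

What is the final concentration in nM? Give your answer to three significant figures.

1.00 × 10^3 nM

Step 1: 0.2 mL brought to 1.6 mL → factor 1.6/0.2 = 8
Step 2: 25 μL + 225 μL = 250 μL total → factor 250/25 = 10
Step 3: 200 μL brought to 1000 μL → factor 1000/200 = 5
Step 4: 20 μL brought to 150 μL → factor 150/20 = 7.5
Overall dilution factor = 8 × 10 × 5 × 7.5 = 3000
Final = 3.00 mM / 3000 = 0.001000 mM = 1.00 × 10^3 nM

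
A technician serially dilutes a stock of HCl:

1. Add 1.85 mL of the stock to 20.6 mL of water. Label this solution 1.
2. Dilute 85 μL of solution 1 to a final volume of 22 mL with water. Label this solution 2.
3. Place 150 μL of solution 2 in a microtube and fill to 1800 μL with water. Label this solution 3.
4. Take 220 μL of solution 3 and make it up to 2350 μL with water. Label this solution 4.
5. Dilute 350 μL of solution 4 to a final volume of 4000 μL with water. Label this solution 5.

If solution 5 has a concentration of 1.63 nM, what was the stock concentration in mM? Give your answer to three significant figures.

7.50 mM

Step 1: 1.85 mL + 20.6 mL = 22.45 mL total → factor 22.45/1.85 = 12.135
Step 2: 85 μL brought to 22 mL → factor 22000/85 = 258.82
Step 3: 150 μL brought to 1800 μL → factor 1800/150 = 12
Step 4: 220 μL brought to 2350 μL → factor 2350/220 = 10.682
Step 5: 350 μL brought to 4000 μL → factor 4000/350 = 11.429
Overall dilution factor = 12.135 × 258.82 × 12 × 10.682 × 11.429 = 4.6012 × 10^6
Stock = 1.63 nM × 4.6012 × 10^6 = 7.500 × 10^6 nM = 7.50 mM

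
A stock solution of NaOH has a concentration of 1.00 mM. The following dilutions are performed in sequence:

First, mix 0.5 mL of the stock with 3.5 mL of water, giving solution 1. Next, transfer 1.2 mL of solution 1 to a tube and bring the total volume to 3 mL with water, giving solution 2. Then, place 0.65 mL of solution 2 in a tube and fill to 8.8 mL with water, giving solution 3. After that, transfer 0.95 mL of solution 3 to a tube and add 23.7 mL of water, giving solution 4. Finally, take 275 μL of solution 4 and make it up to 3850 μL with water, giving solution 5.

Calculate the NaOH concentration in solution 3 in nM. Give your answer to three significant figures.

Step 1: 0.5 mL + 3.5 mL = 4 mL total → factor 4/0.5 = 8
Step 2: 1.2 mL brought to 3 mL → factor 3/1.2 = 2.5
Step 3: 0.65 mL brought to 8.8 mL → factor 8.8/0.65 = 13.538
Dilution factor through solution 3 = 8 × 2.5 × 13.538 = 270.77
[solution 3] = 1.00 mM / 270.77 = 0.003693 mM = 3.69 × 10^3 nM

3.69 × 10^3 nM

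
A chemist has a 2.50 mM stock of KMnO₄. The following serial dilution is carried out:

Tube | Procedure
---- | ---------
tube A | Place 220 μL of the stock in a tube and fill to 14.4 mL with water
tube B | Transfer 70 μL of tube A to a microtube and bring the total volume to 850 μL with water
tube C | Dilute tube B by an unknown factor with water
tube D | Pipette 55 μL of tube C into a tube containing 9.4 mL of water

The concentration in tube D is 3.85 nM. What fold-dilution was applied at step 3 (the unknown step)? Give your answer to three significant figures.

4.75-fold

Step 1: 220 μL brought to 14.4 mL → factor 14400/220 = 65.455
Step 2: 70 μL brought to 850 μL → factor 850/70 = 12.143
Step 3: unknown factor x
Step 4: 55 μL + 9.4 mL = 9455 μL total → factor 9455/55 = 171.91
Product of known-step factors = 1.3663 × 10^5
Overall factor = 2.50 mM / (3.85 nM) = 6.4935 × 10^5
x = 6.4935 × 10^5 / 1.3663 × 10^5 = 4.75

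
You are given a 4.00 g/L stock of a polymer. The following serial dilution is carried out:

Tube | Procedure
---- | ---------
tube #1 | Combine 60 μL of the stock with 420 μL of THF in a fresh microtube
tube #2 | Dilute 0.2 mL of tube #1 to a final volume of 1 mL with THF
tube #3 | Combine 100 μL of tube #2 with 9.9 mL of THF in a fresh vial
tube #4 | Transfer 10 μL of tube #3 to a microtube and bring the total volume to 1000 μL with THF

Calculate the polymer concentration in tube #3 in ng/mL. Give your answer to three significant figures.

1.00 × 10^3 ng/mL

Step 1: 60 μL + 420 μL = 480 μL total → factor 480/60 = 8
Step 2: 0.2 mL brought to 1 mL → factor 1/0.2 = 5
Step 3: 100 μL + 9.9 mL = 10000 μL total → factor 10000/100 = 100
Dilution factor through tube #3 = 8 × 5 × 100 = 4000
[tube #3] = 4.00 g/L / 4000 = 0.001000 g/L = 1.00 × 10^3 ng/mL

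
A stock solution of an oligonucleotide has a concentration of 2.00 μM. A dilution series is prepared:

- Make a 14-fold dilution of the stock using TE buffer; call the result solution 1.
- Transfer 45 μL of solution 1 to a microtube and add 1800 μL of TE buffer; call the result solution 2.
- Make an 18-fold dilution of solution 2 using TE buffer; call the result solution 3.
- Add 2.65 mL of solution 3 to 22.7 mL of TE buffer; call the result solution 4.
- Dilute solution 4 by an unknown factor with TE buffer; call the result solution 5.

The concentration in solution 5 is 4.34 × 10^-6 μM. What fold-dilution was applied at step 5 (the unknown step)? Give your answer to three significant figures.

Step 1: 14-fold → factor 14
Step 2: 45 μL + 1800 μL = 1845 μL total → factor 1845/45 = 41
Step 3: 18-fold → factor 18
Step 4: 2.65 mL + 22.7 mL = 25.35 mL total → factor 25.35/2.65 = 9.566
Step 5: unknown factor x
Product of known-step factors = 98836
Overall factor = 2.00 μM / (4.34 × 10^-6 μM) = 4.6083 × 10^5
x = 4.6083 × 10^5 / 98836 = 4.66

4.66-fold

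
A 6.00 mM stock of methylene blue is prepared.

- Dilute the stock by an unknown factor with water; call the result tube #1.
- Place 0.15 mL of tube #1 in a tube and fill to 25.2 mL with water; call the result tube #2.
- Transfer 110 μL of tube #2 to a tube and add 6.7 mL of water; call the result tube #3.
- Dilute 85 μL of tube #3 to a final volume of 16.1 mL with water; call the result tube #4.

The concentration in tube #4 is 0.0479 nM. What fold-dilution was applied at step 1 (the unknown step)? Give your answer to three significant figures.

Step 1: unknown factor x
Step 2: 0.15 mL brought to 25.2 mL → factor 25.2/0.15 = 168
Step 3: 110 μL + 6.7 mL = 6810 μL total → factor 6810/110 = 61.909
Step 4: 85 μL brought to 16.1 mL → factor 16100/85 = 189.41
Product of known-step factors = 1.97 × 10^6
Overall factor = 6.00 mM / (0.0479 nM) = 1.2526 × 10^8
x = 1.2526 × 10^8 / 1.97 × 10^6 = 63.6

63.6-fold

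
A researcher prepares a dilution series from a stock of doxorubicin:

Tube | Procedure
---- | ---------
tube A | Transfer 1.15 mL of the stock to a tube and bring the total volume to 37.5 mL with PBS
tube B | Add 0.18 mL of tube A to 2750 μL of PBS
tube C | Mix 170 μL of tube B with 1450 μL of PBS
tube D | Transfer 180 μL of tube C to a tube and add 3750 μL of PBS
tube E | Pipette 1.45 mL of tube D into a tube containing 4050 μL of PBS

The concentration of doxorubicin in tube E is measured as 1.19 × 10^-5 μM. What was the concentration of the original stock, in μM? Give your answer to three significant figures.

4.98 μM

Step 1: 1.15 mL brought to 37.5 mL → factor 37.5/1.15 = 32.609
Step 2: 0.18 mL + 2750 μL = 2.93 mL total → factor 2.93/0.18 = 16.278
Step 3: 170 μL + 1450 μL = 1620 μL total → factor 1620/170 = 9.5294
Step 4: 180 μL + 3750 μL = 3930 μL total → factor 3930/180 = 21.833
Step 5: 1.45 mL + 4050 μL = 5.5 mL total → factor 5.5/1.45 = 3.7931
Overall dilution factor = 32.609 × 16.278 × 9.5294 × 21.833 × 3.7931 = 4.189 × 10^5
Stock = 1.19 × 10^-5 μM × 4.189 × 10^5 = 4.98 μM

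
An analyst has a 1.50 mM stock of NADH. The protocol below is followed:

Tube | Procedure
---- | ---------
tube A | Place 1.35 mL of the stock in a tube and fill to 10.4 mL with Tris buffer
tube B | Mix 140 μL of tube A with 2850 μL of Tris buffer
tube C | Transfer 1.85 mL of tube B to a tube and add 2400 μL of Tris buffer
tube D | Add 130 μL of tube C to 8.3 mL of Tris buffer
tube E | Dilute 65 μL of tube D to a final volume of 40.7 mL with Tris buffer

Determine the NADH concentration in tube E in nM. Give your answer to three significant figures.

Step 1: 1.35 mL brought to 10.4 mL → factor 10.4/1.35 = 7.7037
Step 2: 140 μL + 2850 μL = 2990 μL total → factor 2990/140 = 21.357
Step 3: 1.85 mL + 2400 μL = 4.25 mL total → factor 4.25/1.85 = 2.2973
Step 4: 130 μL + 8.3 mL = 8430 μL total → factor 8430/130 = 64.846
Step 5: 65 μL brought to 40.7 mL → factor 40700/65 = 626.15
Overall dilution factor = 7.7037 × 21.357 × 2.2973 × 64.846 × 626.15 = 1.5347 × 10^7
Final = 1.50 mM / 1.5347 × 10^7 = 9.774 × 10^-8 mM = 0.0977 nM

0.0977 nM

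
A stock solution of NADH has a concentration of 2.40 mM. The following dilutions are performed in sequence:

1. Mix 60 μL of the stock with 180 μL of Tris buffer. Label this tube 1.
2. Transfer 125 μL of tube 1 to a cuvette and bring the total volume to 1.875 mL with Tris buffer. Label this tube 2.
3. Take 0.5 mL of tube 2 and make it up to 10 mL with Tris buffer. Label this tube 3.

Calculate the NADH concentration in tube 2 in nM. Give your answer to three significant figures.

Step 1: 60 μL + 180 μL = 240 μL total → factor 240/60 = 4
Step 2: 125 μL brought to 1.875 mL → factor 1875/125 = 15
Dilution factor through tube 2 = 4 × 15 = 60
[tube 2] = 2.40 mM / 60 = 0.04000 mM = 4.00 × 10^4 nM

4.00 × 10^4 nM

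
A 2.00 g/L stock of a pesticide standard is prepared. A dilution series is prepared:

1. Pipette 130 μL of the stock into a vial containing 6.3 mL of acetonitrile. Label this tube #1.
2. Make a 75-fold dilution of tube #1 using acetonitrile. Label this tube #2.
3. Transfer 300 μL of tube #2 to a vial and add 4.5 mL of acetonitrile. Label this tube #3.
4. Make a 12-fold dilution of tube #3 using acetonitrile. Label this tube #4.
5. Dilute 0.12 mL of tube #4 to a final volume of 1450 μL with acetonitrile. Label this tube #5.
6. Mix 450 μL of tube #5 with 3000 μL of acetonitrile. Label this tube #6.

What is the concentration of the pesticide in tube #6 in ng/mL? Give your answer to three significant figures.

Step 1: 130 μL + 6.3 mL = 6430 μL total → factor 6430/130 = 49.462
Step 2: 75-fold → factor 75
Step 3: 300 μL + 4.5 mL = 4800 μL total → factor 4800/300 = 16
Step 4: 12-fold → factor 12
Step 5: 0.12 mL brought to 1450 μL → factor 1.45/0.12 = 12.083
Step 6: 450 μL + 3000 μL = 3450 μL total → factor 3450/450 = 7.6667
Overall dilution factor = 49.462 × 75 × 16 × 12 × 12.083 × 7.6667 = 6.5982 × 10^7
Final = 2.00 g/L / 6.5982 × 10^7 = 3.031 × 10^-8 g/L = 0.0303 ng/mL

0.0303 ng/mL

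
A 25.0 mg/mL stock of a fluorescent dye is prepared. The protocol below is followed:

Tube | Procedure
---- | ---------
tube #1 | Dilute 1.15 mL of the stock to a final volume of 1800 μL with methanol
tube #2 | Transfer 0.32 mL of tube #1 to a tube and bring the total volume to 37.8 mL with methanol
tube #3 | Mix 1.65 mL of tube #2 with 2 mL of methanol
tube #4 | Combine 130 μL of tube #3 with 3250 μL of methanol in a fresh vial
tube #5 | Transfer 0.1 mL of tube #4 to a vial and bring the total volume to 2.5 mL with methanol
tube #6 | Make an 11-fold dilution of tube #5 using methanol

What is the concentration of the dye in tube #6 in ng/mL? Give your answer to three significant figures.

8.55 ng/mL

Step 1: 1.15 mL brought to 1800 μL → factor 1.8/1.15 = 1.5652
Step 2: 0.32 mL brought to 37.8 mL → factor 37.8/0.32 = 118.12
Step 3: 1.65 mL + 2 mL = 3.65 mL total → factor 3.65/1.65 = 2.2121
Step 4: 130 μL + 3250 μL = 3380 μL total → factor 3380/130 = 26
Step 5: 0.1 mL brought to 2.5 mL → factor 2.5/0.1 = 25
Step 6: 11-fold → factor 11
Overall dilution factor = 1.5652 × 118.12 × 2.2121 × 26 × 25 × 11 = 2.9244 × 10^6
Final = 25.0 mg/mL / 2.9244 × 10^6 = 8.549 × 10^-6 mg/mL = 8.55 ng/mL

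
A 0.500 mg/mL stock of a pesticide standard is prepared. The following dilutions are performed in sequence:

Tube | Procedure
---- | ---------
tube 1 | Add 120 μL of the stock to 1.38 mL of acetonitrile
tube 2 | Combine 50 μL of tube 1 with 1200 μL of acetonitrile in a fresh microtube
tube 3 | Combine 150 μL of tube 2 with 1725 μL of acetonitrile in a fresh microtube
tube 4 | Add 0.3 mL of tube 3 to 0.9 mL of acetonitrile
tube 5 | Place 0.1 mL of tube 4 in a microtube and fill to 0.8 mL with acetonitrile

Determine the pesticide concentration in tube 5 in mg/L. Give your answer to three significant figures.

Step 1: 120 μL + 1.38 mL = 1500 μL total → factor 1500/120 = 12.5
Step 2: 50 μL + 1200 μL = 1250 μL total → factor 1250/50 = 25
Step 3: 150 μL + 1725 μL = 1875 μL total → factor 1875/150 = 12.5
Step 4: 0.3 mL + 0.9 mL = 1.2 mL total → factor 1.2/0.3 = 4
Step 5: 0.1 mL brought to 0.8 mL → factor 0.8/0.1 = 8
Overall dilution factor = 12.5 × 25 × 12.5 × 4 × 8 = 1.25 × 10^5
Final = 0.500 mg/mL / 1.25 × 10^5 = 4.000 × 10^-6 mg/mL = 0.00400 mg/L

0.00400 mg/L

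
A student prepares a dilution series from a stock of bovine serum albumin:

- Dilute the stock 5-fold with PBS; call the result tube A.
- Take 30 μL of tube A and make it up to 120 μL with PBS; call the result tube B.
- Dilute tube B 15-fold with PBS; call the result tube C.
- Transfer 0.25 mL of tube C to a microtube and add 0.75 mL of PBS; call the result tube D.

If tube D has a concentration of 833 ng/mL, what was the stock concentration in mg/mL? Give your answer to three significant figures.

1.00 mg/mL

Step 1: 5-fold → factor 5
Step 2: 30 μL brought to 120 μL → factor 120/30 = 4
Step 3: 15-fold → factor 15
Step 4: 0.25 mL + 0.75 mL = 1 mL total → factor 1/0.25 = 4
Overall dilution factor = 5 × 4 × 15 × 4 = 1200
Stock = 833 ng/mL × 1200 = 9.996 × 10^5 ng/mL = 1.00 mg/mL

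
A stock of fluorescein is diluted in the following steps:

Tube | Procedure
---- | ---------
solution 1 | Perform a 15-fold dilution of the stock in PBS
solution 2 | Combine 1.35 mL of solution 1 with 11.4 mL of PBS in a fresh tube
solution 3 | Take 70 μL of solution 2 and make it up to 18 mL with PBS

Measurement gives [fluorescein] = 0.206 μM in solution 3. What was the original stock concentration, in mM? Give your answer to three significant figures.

7.50 mM

Step 1: 15-fold → factor 15
Step 2: 1.35 mL + 11.4 mL = 12.75 mL total → factor 12.75/1.35 = 9.4444
Step 3: 70 μL brought to 18 mL → factor 18000/70 = 257.14
Overall dilution factor = 15 × 9.4444 × 257.14 = 36429
Stock = 0.206 μM × 36429 = 7504 μM = 7.50 mM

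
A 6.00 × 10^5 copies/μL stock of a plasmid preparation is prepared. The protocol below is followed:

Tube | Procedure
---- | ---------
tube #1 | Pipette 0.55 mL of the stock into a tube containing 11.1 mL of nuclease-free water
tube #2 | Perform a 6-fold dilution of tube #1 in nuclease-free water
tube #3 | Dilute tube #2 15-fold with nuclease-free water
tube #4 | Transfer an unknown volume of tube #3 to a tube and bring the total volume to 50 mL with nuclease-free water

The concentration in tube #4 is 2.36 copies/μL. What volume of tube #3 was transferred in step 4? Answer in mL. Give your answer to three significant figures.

0.375 mL

Step 1: 0.55 mL + 11.1 mL = 11.65 mL total → factor 11.65/0.55 = 21.182
Step 2: 6-fold → factor 6
Step 3: 15-fold → factor 15
Step 4: v brought to 50 mL → factor = 50 mL/v
Product of known-step factors = 1906.4
Overall factor = 6.00 × 10^5 copies/μL / (2.36 copies/μL) = 2.5424 × 10^5
Step-4 factor = 2.5424 × 10^5 / 1906.4 = 133.36
v = 50 mL / 133.36 = 0.375 mL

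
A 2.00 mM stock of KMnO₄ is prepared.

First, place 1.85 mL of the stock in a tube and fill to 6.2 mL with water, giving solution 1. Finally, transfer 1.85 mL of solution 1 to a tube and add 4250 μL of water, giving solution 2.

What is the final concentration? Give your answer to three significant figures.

0.181 mM

Step 1: 1.85 mL brought to 6.2 mL → factor 6.2/1.85 = 3.3514
Step 2: 1.85 mL + 4250 μL = 6.1 mL total → factor 6.1/1.85 = 3.2973
Overall dilution factor = 3.3514 × 3.2973 = 11.05
Final = 2.00 mM / 11.05 = 0.181 mM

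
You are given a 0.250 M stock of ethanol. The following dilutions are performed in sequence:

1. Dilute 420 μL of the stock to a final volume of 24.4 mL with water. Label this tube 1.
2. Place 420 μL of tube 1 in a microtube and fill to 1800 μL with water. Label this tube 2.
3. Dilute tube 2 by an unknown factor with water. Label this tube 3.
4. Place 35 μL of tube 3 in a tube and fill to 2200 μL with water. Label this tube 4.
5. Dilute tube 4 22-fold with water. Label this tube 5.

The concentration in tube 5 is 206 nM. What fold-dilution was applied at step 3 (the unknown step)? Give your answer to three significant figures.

Step 1: 420 μL brought to 24.4 mL → factor 24400/420 = 58.095
Step 2: 420 μL brought to 1800 μL → factor 1800/420 = 4.2857
Step 3: unknown factor x
Step 4: 35 μL brought to 2200 μL → factor 2200/35 = 62.857
Step 5: 22-fold → factor 22
Product of known-step factors = 3.443 × 10^5
Overall factor = 0.250 M / (206 nM) = 1.2136 × 10^6
x = 1.2136 × 10^6 / 3.443 × 10^5 = 3.52

3.52-fold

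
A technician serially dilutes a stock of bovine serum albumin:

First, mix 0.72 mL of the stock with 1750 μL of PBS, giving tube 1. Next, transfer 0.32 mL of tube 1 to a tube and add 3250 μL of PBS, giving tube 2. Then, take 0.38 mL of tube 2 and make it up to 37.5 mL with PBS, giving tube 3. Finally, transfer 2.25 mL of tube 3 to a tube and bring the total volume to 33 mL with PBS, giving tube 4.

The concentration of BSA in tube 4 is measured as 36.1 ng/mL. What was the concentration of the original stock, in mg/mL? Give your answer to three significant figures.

2.00 mg/mL

Step 1: 0.72 mL + 1750 μL = 2.47 mL total → factor 2.47/0.72 = 3.4306
Step 2: 0.32 mL + 3250 μL = 3.57 mL total → factor 3.57/0.32 = 11.156
Step 3: 0.38 mL brought to 37.5 mL → factor 37.5/0.38 = 98.684
Step 4: 2.25 mL brought to 33 mL → factor 33/2.25 = 14.667
Overall dilution factor = 3.4306 × 11.156 × 98.684 × 14.667 = 55394
Stock = 36.1 ng/mL × 55394 = 2.000 × 10^6 ng/mL = 2.00 mg/mL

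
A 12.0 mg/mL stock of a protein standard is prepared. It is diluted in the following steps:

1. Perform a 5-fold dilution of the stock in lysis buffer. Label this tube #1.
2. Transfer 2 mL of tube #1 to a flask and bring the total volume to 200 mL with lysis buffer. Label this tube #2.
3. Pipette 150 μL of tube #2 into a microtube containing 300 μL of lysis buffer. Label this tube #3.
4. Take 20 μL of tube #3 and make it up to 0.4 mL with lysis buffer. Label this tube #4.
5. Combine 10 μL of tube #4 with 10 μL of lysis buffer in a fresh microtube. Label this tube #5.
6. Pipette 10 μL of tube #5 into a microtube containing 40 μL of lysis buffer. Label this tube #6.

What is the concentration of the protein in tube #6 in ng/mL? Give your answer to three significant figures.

40.0 ng/mL

Step 1: 5-fold → factor 5
Step 2: 2 mL brought to 200 mL → factor 200/2 = 100
Step 3: 150 μL + 300 μL = 450 μL total → factor 450/150 = 3
Step 4: 20 μL brought to 0.4 mL → factor 400/20 = 20
Step 5: 10 μL + 10 μL = 20 μL total → factor 20/10 = 2
Step 6: 10 μL + 40 μL = 50 μL total → factor 50/10 = 5
Overall dilution factor = 5 × 100 × 3 × 20 × 2 × 5 = 3 × 10^5
Final = 12.0 mg/mL / 3 × 10^5 = 4.000 × 10^-5 mg/mL = 40.0 ng/mL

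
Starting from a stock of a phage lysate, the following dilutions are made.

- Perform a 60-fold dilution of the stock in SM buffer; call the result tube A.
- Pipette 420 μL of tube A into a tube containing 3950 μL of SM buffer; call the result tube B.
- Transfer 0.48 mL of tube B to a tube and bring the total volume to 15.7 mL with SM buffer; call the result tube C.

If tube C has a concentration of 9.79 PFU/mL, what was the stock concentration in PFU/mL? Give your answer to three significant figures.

2.00 × 10^5 PFU/mL

Step 1: 60-fold → factor 60
Step 2: 420 μL + 3950 μL = 4370 μL total → factor 4370/420 = 10.405
Step 3: 0.48 mL brought to 15.7 mL → factor 15.7/0.48 = 32.708
Overall dilution factor = 60 × 10.405 × 32.708 = 20419
Stock = 9.79 PFU/mL × 20419 = 2.00 × 10^5 PFU/mL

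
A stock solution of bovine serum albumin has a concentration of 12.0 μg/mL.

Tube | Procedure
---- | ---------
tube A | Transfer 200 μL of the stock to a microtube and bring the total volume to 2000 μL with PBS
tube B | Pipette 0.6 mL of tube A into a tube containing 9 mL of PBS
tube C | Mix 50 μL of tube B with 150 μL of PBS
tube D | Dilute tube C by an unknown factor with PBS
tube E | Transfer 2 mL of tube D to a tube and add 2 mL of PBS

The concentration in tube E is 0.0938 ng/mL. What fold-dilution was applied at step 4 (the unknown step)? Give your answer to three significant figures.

99.9-fold

Step 1: 200 μL brought to 2000 μL → factor 2000/200 = 10
Step 2: 0.6 mL + 9 mL = 9.6 mL total → factor 9.6/0.6 = 16
Step 3: 50 μL + 150 μL = 200 μL total → factor 200/50 = 4
Step 4: unknown factor x
Step 5: 2 mL + 2 mL = 4 mL total → factor 4/2 = 2
Product of known-step factors = 1280
Overall factor = 12.0 μg/mL / (0.0938 ng/mL) = 1.2793 × 10^5
x = 1.2793 × 10^5 / 1280 = 99.9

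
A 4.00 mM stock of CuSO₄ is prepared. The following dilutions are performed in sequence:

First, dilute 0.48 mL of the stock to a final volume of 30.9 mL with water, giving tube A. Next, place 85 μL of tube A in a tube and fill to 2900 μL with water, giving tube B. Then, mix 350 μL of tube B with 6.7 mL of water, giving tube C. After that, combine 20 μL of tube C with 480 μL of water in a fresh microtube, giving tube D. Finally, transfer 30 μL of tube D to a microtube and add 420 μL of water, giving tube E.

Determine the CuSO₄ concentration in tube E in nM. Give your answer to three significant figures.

Step 1: 0.48 mL brought to 30.9 mL → factor 30.9/0.48 = 64.375
Step 2: 85 μL brought to 2900 μL → factor 2900/85 = 34.118
Step 3: 350 μL + 6.7 mL = 7050 μL total → factor 7050/350 = 20.143
Step 4: 20 μL + 480 μL = 500 μL total → factor 500/20 = 25
Step 5: 30 μL + 420 μL = 450 μL total → factor 450/30 = 15
Overall dilution factor = 64.375 × 34.118 × 20.143 × 25 × 15 = 1.659 × 10^7
Final = 4.00 mM / 1.659 × 10^7 = 2.411 × 10^-7 mM = 0.241 nM

0.241 nM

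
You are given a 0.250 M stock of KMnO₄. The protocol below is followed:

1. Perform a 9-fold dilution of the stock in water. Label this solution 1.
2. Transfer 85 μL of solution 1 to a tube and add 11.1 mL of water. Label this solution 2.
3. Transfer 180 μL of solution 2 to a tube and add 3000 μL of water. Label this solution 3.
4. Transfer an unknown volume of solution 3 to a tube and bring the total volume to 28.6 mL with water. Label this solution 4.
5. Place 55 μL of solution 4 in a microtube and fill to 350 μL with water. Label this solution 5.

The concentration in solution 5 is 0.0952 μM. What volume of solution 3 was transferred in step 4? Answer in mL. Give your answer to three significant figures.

Step 1: 9-fold → factor 9
Step 2: 85 μL + 11.1 mL = 11185 μL total → factor 11185/85 = 131.59
Step 3: 180 μL + 3000 μL = 3180 μL total → factor 3180/180 = 17.667
Step 4: v brought to 28.6 mL → factor = 28.6 mL/v
Step 5: 55 μL brought to 350 μL → factor 350/55 = 6.3636
Product of known-step factors = 1.3314 × 10^5
Overall factor = 0.250 M / (0.0952 μM) = 2.6261 × 10^6
Step-4 factor = 2.6261 × 10^6 / 1.3314 × 10^5 = 19.723
v = 28.6 mL / 19.723 = 1.45 mL

1.45 mL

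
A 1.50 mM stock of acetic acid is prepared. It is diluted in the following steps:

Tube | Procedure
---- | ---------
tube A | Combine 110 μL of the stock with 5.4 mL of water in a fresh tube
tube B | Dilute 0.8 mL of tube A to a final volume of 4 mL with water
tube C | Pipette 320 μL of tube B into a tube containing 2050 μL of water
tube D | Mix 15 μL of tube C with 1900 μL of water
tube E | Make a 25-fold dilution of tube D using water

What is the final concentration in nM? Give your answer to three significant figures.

0.253 nM

Step 1: 110 μL + 5.4 mL = 5510 μL total → factor 5510/110 = 50.091
Step 2: 0.8 mL brought to 4 mL → factor 4/0.8 = 5
Step 3: 320 μL + 2050 μL = 2370 μL total → factor 2370/320 = 7.4062
Step 4: 15 μL + 1900 μL = 1915 μL total → factor 1915/15 = 127.67
Step 5: 25-fold → factor 25
Overall dilution factor = 50.091 × 5 × 7.4062 × 127.67 × 25 = 5.9203 × 10^6
Final = 1.50 mM / 5.9203 × 10^6 = 2.534 × 10^-7 mM = 0.253 nM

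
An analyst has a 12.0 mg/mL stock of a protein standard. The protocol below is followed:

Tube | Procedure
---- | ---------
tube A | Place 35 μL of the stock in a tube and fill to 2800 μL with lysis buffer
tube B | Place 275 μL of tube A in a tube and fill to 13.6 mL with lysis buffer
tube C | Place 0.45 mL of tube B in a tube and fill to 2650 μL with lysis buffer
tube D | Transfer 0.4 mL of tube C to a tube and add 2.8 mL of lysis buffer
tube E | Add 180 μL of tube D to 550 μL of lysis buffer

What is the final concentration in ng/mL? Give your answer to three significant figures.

Step 1: 35 μL brought to 2800 μL → factor 2800/35 = 80
Step 2: 275 μL brought to 13.6 mL → factor 13600/275 = 49.455
Step 3: 0.45 mL brought to 2650 μL → factor 2.65/0.45 = 5.8889
Step 4: 0.4 mL + 2.8 mL = 3.2 mL total → factor 3.2/0.4 = 8
Step 5: 180 μL + 550 μL = 730 μL total → factor 730/180 = 4.0556
Overall dilution factor = 80 × 49.455 × 5.8889 × 8 × 4.0556 = 7.5591 × 10^5
Final = 12.0 mg/mL / 7.5591 × 10^5 = 1.587 × 10^-5 mg/mL = 15.9 ng/mL

15.9 ng/mL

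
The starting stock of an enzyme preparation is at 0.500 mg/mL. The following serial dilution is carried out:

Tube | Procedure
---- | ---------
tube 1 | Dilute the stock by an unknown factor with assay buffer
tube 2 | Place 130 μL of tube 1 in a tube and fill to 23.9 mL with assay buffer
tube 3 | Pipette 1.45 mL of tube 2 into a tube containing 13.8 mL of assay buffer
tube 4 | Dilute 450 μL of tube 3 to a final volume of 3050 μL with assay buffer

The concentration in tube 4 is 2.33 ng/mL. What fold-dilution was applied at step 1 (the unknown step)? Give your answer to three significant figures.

Step 1: unknown factor x
Step 2: 130 μL brought to 23.9 mL → factor 23900/130 = 183.85
Step 3: 1.45 mL + 13.8 mL = 15.25 mL total → factor 15.25/1.45 = 10.517
Step 4: 450 μL brought to 3050 μL → factor 3050/450 = 6.7778
Product of known-step factors = 13105
Overall factor = 0.500 mg/mL / (2.33 ng/mL) = 2.1459 × 10^5
x = 2.1459 × 10^5 / 13105 = 16.4

16.4-fold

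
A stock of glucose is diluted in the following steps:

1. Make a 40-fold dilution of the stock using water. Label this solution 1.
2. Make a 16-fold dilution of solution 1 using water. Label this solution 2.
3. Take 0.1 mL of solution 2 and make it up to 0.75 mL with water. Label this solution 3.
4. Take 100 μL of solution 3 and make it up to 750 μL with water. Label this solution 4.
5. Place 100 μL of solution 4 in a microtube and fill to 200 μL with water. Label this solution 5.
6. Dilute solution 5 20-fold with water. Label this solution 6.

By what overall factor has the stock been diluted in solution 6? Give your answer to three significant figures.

1.44 × 10^6

Step 1: 40-fold → factor 40
Step 2: 16-fold → factor 16
Step 3: 0.1 mL brought to 0.75 mL → factor 0.75/0.1 = 7.5
Step 4: 100 μL brought to 750 μL → factor 750/100 = 7.5
Step 5: 100 μL brought to 200 μL → factor 200/100 = 2
Step 6: 20-fold → factor 20
Overall dilution factor = 40 × 16 × 7.5 × 7.5 × 2 × 20 = 1.44 × 10^6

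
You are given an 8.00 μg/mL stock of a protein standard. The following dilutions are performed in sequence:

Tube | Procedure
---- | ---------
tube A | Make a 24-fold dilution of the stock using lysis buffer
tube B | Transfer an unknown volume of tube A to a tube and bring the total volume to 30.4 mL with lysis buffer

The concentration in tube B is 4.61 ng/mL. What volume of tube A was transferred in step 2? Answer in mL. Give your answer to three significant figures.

0.420 mL

Step 1: 24-fold → factor 24
Step 2: v brought to 30.4 mL → factor = 30.4 mL/v
Product of known-step factors = 24
Overall factor = 8.00 μg/mL / (4.61 ng/mL) = 1735.4
Step-2 factor = 1735.4 / 24 = 72.307
v = 30.4 mL / 72.307 = 0.420 mL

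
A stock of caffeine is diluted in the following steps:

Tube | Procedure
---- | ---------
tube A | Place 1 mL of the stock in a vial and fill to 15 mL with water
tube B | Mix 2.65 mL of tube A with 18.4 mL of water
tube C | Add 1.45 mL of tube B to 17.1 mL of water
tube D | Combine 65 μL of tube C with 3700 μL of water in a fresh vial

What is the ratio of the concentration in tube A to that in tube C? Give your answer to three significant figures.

102

Step 1: 1 mL brought to 15 mL → factor 15/1 = 15
Step 2: 2.65 mL + 18.4 mL = 21.05 mL total → factor 21.05/2.65 = 7.9434
Step 3: 1.45 mL + 17.1 mL = 18.55 mL total → factor 18.55/1.45 = 12.793
Dilution factor to tube A = 15; to tube C = 1524.3
[tube A]/[tube C] = (factor to tube C)/(factor to tube A) = 1524.3/15 = 102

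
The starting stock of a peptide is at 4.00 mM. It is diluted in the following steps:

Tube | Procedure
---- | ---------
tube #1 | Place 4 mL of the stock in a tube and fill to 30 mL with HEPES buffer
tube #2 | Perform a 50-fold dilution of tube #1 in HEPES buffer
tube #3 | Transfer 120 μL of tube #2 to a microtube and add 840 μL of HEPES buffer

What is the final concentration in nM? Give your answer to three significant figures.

Step 1: 4 mL brought to 30 mL → factor 30/4 = 7.5
Step 2: 50-fold → factor 50
Step 3: 120 μL + 840 μL = 960 μL total → factor 960/120 = 8
Overall dilution factor = 7.5 × 50 × 8 = 3000
Final = 4.00 mM / 3000 = 0.001333 mM = 1.33 × 10^3 nM

1.33 × 10^3 nM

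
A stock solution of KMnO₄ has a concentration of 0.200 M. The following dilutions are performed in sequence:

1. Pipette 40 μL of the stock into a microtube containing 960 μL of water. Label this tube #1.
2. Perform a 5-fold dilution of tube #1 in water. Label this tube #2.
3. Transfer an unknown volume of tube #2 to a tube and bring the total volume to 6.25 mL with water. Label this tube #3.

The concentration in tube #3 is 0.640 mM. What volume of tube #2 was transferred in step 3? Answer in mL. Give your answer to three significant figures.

2.50 mL

Step 1: 40 μL + 960 μL = 1000 μL total → factor 1000/40 = 25
Step 2: 5-fold → factor 5
Step 3: v brought to 6.25 mL → factor = 6.25 mL/v
Product of known-step factors = 125
Overall factor = 0.200 M / (0.640 mM) = 312.5
Step-3 factor = 312.5 / 125 = 2.5
v = 6.25 mL / 2.5 = 2.50 mL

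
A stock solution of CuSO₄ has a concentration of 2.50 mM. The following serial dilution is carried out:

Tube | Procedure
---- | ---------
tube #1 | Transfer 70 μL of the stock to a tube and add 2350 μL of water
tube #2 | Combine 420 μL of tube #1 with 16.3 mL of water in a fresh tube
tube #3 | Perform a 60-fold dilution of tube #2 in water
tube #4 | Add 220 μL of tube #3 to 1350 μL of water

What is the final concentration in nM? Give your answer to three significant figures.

Step 1: 70 μL + 2350 μL = 2420 μL total → factor 2420/70 = 34.571
Step 2: 420 μL + 16.3 mL = 16720 μL total → factor 16720/420 = 39.81
Step 3: 60-fold → factor 60
Step 4: 220 μL + 1350 μL = 1570 μL total → factor 1570/220 = 7.1364
Overall dilution factor = 34.571 × 39.81 × 60 × 7.1364 = 5.8929 × 10^5
Final = 2.50 mM / 5.8929 × 10^5 = 4.242 × 10^-6 mM = 4.24 nM

4.24 nM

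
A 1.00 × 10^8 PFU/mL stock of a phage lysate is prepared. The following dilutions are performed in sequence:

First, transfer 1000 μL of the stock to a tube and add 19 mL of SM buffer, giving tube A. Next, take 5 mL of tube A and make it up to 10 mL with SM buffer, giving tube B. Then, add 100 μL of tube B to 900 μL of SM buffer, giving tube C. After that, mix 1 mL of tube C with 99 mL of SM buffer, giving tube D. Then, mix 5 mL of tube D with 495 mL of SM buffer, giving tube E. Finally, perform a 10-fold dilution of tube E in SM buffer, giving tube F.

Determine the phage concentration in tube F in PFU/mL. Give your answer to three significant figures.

2.50 PFU/mL

Step 1: 1000 μL + 19 mL = 20000 μL total → factor 20000/1000 = 20
Step 2: 5 mL brought to 10 mL → factor 10/5 = 2
Step 3: 100 μL + 900 μL = 1000 μL total → factor 1000/100 = 10
Step 4: 1 mL + 99 mL = 100 mL total → factor 100/1 = 100
Step 5: 5 mL + 495 mL = 500 mL total → factor 500/5 = 100
Step 6: 10-fold → factor 10
Overall dilution factor = 20 × 2 × 10 × 100 × 100 × 10 = 4 × 10^7
Final = 1.00 × 10^8 PFU/mL / 4 × 10^7 = 2.50 PFU/mL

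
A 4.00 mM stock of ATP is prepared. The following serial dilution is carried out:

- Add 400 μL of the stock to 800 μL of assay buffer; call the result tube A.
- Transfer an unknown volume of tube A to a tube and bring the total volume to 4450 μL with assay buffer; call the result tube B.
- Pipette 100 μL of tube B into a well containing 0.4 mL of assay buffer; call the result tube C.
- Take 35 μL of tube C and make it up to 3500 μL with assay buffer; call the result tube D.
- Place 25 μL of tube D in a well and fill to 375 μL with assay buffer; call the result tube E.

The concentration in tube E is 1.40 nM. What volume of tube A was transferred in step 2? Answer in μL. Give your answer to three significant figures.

Step 1: 400 μL + 800 μL = 1200 μL total → factor 1200/400 = 3
Step 2: v brought to 4450 μL → factor = 4450 μL/v
Step 3: 100 μL + 0.4 mL = 500 μL total → factor 500/100 = 5
Step 4: 35 μL brought to 3500 μL → factor 3500/35 = 100
Step 5: 25 μL brought to 375 μL → factor 375/25 = 15
Product of known-step factors = 22500
Overall factor = 4.00 mM / (1.40 nM) = 2.8571 × 10^6
Step-2 factor = 2.8571 × 10^6 / 22500 = 126.98
v = 4450 μL / 126.98 = 35.0 μL

35.0 μL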